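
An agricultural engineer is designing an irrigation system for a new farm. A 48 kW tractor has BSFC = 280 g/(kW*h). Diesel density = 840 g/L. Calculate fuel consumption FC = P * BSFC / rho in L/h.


FC = P * BSFC / rho_fuel
   = 48 * 280 / 840
   = 13440 / 840
   = 16 L/h


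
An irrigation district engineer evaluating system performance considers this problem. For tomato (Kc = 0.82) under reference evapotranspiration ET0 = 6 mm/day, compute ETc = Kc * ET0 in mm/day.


ETc = Kc * ET0
    = 0.82 * 6
    = 4.92 mm/day


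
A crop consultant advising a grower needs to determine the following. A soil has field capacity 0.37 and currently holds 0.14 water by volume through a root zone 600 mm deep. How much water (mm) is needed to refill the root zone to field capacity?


SMD = (FC - theta) * D
    = (0.37 - 0.14) * 600
    = 0.230 * 600
    = 138 mm


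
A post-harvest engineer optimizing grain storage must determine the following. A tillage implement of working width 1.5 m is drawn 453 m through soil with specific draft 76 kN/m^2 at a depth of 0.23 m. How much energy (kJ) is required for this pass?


E = k * d * w * L
  = 76 * 0.23 * 1.5 * 453
  = 11877.66 kJ


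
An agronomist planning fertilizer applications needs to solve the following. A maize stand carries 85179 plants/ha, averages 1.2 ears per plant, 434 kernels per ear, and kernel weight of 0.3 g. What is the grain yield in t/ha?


Y = density * ears * kernels * kw
  = 85179 * 1.2 * 434 * 0.3 g/ha
  = 13308366.96 g/ha
  = 13308.37 kg/ha = 13.31 t/ha


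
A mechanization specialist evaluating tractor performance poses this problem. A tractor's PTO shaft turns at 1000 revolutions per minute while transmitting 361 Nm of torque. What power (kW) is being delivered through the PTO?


P = 2*pi*n*T / 60000
  = 2*pi * 1000 * 361 / 60000
  = 2268229.90 / 60000
  = 37.80 kW


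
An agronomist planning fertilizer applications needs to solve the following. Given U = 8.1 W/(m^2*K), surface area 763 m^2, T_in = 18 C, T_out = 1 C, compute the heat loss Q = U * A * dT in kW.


dT = 18 - (1) = 17 K
Q = U * A * dT
  = 8.1 * 763 * 17
  = 105065.10 W = 105.07 kW


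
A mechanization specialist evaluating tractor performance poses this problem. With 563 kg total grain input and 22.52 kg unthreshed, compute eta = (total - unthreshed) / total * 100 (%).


eta = (total - unthreshed) / total * 100
    = (563 - 22.52) / 563 * 100
    = 540.48 / 563 * 100
    = 96%


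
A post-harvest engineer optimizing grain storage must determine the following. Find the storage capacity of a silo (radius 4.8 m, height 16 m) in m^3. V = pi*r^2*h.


V = pi * r^2 * h
  = pi * 4.8^2 * 16
  = pi * 23.04 * 16
  = 1158.12 m^3


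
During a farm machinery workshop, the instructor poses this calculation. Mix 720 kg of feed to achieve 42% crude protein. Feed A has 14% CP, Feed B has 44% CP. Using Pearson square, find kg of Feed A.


parts_A = CP_b - target = 44 - 42 = 2
parts_B = target - CP_a = 42 - 14 = 28
total_parts = 2 + 28 = 30
Feed A = 720 * 2 / 30 = 48 kg
Feed B = 720 * 28 / 30 = 672 kg

48 kg


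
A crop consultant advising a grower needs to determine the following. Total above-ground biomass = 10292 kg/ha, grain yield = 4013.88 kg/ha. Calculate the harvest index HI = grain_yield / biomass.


HI = grain_yield / biomass
   = 4013.88 / 10292
   = 0.39


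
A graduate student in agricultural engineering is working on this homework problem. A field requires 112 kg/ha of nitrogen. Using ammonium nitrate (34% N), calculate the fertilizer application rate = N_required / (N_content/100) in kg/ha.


Rate = N_required / (N_content / 100)
     = 112 / (34 / 100)
     = 112 / 0.34
     = 329.41 kg/ha


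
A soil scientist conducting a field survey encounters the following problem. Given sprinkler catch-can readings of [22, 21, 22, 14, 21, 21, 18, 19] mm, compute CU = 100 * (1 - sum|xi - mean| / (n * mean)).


xbar = 158 / 8 = 19.750
sum|xi - xbar| = 16.500
CU = 100 * (1 - 16.500 / (8 * 19.750))
   = 100 * (1 - 0.1044)
   = 89.56%


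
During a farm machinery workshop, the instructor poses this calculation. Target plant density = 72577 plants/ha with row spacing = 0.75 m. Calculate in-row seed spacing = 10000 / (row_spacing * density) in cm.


spacing = 10000 / (row_sp * density)
        = 10000 / (0.75 * 72577)
        = 10000 / 54432.75
        = 0.18371 m = 18.37 cm


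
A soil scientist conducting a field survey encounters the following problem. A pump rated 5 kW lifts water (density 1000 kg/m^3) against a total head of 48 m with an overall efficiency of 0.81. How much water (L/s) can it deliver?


Q = (P * 1000 * eta) / (rho * g * H)
  = (5 * 1000 * 0.81) / (1000 * 9.81 * 48)
  = 4050 / 470880
  = 0.00860 m^3/s = 8.60 L/s


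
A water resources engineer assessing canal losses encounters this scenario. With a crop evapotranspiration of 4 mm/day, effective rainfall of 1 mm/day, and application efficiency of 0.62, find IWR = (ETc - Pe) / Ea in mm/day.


IWR = (ETc - Pe) / Ea
    = (4 - 1) / 0.62
    = 3 / 0.62
    = 4.84 mm/day


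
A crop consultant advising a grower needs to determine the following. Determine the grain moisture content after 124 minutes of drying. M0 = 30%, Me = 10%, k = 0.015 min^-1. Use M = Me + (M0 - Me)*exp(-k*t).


M = Me + (M0 - Me) * e^(-k*t)
  = 10 + (30 - 10) * e^(-0.015*124)
  = 10 + 20 * e^(-1.860)
  = 10 + 20 * 0.15567
  = 10 + 3.1135
  = 13.11%


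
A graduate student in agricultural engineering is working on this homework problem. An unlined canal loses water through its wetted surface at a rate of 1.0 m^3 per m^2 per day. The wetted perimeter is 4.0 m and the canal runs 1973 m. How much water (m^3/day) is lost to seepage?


S = C * P * L
  = 1.0 * 4.0 * 1973
  = 7892 m^3/day


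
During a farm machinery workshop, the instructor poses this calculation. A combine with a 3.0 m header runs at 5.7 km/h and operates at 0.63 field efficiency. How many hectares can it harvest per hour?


C = w * v * eta_f / 10
  = 3.0 * 5.7 * 0.63 / 10
  = 10.77 / 10
  = 1.08 ha/h


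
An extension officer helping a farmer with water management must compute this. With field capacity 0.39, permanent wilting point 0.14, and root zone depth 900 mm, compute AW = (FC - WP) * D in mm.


AW = (FC - WP) * D
   = (0.39 - 0.14) * 900
   = 0.25 * 900
   = 225 mm


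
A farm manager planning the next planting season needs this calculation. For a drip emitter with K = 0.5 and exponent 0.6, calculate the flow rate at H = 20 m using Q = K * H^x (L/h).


Q = K * H^x
  = 0.5 * 20^0.6
  = 0.5 * 6.0342
  = 3.02 L/h


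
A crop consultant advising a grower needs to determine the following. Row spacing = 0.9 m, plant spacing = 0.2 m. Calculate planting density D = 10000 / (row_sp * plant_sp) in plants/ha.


D = 10000 / (row_sp * plant_sp)
  = 10000 / (0.9 * 0.2)
  = 10000 / 0.1800
  = 55555.56 plants/ha


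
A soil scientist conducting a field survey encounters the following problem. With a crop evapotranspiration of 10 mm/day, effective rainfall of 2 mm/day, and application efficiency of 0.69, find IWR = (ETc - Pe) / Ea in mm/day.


IWR = (ETc - Pe) / Ea
    = (10 - 2) / 0.69
    = 8 / 0.69
    = 11.59 mm/day


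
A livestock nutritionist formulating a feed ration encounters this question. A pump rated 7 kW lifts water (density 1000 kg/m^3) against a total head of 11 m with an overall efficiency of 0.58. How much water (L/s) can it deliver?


Q = (P * 1000 * eta) / (rho * g * H)
  = (7 * 1000 * 0.58) / (1000 * 9.81 * 11)
  = 4060 / 107910
  = 0.03762 m^3/s = 37.62 L/s


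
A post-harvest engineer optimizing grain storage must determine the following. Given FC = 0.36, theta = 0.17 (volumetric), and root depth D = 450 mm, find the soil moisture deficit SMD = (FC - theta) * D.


SMD = (FC - theta) * D
    = (0.36 - 0.17) * 450
    = 0.190 * 450
    = 85.50 mm


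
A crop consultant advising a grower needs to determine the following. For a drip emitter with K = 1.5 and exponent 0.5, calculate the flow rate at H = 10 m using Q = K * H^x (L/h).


Q = K * H^x
  = 1.5 * 10^0.5
  = 1.5 * 3.1623
  = 4.74 L/h


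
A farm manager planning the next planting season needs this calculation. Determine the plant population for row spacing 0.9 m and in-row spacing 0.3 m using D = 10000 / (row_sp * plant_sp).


D = 10000 / (row_sp * plant_sp)
  = 10000 / (0.9 * 0.3)
  = 10000 / 0.2700
  = 37037.04 plants/ha


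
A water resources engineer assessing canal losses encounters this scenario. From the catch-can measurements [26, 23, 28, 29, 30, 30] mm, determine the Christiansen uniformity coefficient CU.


xbar = 166 / 6 = 27.667
sum|xi - xbar| = 12.667
CU = 100 * (1 - 12.667 / (6 * 27.667))
   = 100 * (1 - 0.0763)
   = 92.37%


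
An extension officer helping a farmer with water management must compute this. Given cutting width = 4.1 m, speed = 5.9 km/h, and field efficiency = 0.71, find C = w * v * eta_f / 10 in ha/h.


C = w * v * eta_f / 10
  = 4.1 * 5.9 * 0.71 / 10
  = 17.17 / 10
  = 1.72 ha/h


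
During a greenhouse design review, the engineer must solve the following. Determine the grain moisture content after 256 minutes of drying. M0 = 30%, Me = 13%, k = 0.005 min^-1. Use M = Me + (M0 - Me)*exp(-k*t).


M = Me + (M0 - Me) * e^(-k*t)
  = 13 + (30 - 13) * e^(-0.005*256)
  = 13 + 17 * e^(-1.280)
  = 13 + 17 * 0.27804
  = 13 + 4.7266
  = 17.73%


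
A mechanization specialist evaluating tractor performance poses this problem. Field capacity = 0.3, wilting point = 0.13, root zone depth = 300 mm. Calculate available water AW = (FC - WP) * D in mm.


AW = (FC - WP) * D
   = (0.3 - 0.13) * 300
   = 0.17 * 300
   = 51 mm


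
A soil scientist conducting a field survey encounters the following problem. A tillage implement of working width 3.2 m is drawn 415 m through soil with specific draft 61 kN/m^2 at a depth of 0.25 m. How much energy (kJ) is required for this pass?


E = k * d * w * L
  = 61 * 0.25 * 3.2 * 415
  = 20252 kJ


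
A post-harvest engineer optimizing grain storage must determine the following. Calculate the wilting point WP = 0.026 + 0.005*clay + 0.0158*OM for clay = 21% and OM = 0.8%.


WP = 0.026 + 0.005*21 + 0.0158*0.8
   = 0.026 + 0.1050 + 0.0126
   = 0.1436


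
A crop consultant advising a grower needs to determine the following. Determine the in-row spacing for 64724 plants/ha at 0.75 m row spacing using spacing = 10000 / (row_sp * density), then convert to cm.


spacing = 10000 / (row_sp * density)
        = 10000 / (0.75 * 64724)
        = 10000 / 48543
        = 0.20600 m = 20.60 cm


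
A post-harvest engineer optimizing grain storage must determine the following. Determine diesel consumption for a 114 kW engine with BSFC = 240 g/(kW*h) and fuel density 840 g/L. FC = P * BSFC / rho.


FC = P * BSFC / rho_fuel
   = 114 * 240 / 840
   = 27360 / 840
   = 32.57 L/h


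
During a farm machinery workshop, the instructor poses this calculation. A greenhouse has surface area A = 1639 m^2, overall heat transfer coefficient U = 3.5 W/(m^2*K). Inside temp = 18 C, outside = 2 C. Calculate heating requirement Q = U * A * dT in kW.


dT = 18 - (2) = 16 K
Q = U * A * dT
  = 3.5 * 1639 * 16
  = 91784 W = 91.78 kW


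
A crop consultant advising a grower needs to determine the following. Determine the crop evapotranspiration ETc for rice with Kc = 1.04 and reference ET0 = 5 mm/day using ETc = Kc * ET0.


ETc = Kc * ET0
    = 1.04 * 5
    = 5.20 mm/day


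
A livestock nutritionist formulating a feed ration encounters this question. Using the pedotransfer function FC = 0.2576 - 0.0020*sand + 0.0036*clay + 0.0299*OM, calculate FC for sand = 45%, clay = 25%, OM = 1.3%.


FC = 0.2576 - 0.0020*45 + 0.0036*25 + 0.0299*1.3
   = 0.2576 - 0.0900 + 0.0900 + 0.0389
   = 0.2965


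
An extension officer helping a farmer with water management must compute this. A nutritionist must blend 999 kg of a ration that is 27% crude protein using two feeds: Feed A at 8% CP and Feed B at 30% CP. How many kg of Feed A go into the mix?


parts_A = CP_b - target = 30 - 27 = 3
parts_B = target - CP_a = 27 - 8 = 19
total_parts = 3 + 19 = 22
Feed A = 999 * 3 / 22 = 136.23 kg
Feed B = 999 * 19 / 22 = 862.77 kg

136.23 kg


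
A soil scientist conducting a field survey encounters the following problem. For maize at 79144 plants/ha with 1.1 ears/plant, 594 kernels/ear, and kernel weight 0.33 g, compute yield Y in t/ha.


Y = density * ears * kernels * kw
  = 79144 * 1.1 * 594 * 0.33 g/ha
  = 17065187.57 g/ha
  = 17065.19 kg/ha = 17.07 t/ha


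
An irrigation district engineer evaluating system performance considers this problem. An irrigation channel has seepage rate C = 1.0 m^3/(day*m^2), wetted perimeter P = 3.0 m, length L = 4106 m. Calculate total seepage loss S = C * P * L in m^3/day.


S = C * P * L
  = 1.0 * 3.0 * 4106
  = 12318 m^3/day


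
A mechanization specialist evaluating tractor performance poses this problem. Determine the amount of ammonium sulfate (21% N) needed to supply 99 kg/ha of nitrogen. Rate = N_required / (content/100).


Rate = N_required / (N_content / 100)
     = 99 / (21 / 100)
     = 99 / 0.21
     = 471.43 kg/ha


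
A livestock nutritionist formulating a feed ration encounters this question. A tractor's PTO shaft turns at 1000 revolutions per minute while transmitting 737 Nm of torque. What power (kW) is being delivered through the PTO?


P = 2*pi*n*T / 60000
  = 2*pi * 1000 * 737 / 60000
  = 4630707.57 / 60000
  = 77.18 kW


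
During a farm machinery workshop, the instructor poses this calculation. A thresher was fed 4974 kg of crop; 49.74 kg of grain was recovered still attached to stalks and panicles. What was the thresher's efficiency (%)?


eta = (total - unthreshed) / total * 100
    = (4974 - 49.74) / 4974 * 100
    = 4924.26 / 4974 * 100
    = 99%


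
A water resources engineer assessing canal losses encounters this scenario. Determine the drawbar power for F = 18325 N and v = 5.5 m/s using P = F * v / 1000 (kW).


P = F * v / 1000
  = 18325 * 5.5 / 1000
  = 100787.50 / 1000
  = 100.79 kW


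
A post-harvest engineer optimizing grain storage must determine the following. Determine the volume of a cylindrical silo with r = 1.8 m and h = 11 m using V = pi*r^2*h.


V = pi * r^2 * h
  = pi * 1.8^2 * 11
  = pi * 3.24 * 11
  = 111.97 m^3


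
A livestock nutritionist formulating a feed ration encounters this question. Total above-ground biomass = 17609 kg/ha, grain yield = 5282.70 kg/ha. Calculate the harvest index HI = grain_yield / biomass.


HI = grain_yield / biomass
   = 5282.70 / 17609
   = 0.30


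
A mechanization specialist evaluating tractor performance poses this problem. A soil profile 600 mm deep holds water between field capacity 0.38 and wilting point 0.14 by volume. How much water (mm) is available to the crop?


AW = (FC - WP) * D
   = (0.38 - 0.14) * 600
   = 0.24 * 600
   = 144 mm


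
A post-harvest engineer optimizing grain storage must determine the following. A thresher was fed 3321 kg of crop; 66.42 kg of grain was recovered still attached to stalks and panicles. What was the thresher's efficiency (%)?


eta = (total - unthreshed) / total * 100
    = (3321 - 66.42) / 3321 * 100
    = 3254.58 / 3321 * 100
    = 98%


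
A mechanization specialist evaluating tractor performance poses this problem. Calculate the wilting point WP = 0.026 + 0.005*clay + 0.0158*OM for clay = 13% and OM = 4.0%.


WP = 0.026 + 0.005*13 + 0.0158*4.0
   = 0.026 + 0.0650 + 0.0632
   = 0.1542


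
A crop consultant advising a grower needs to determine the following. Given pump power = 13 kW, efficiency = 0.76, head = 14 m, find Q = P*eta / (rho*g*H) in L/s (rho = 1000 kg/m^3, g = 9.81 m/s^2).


Q = (P * 1000 * eta) / (rho * g * H)
  = (13 * 1000 * 0.76) / (1000 * 9.81 * 14)
  = 9880 / 137340
  = 0.07194 m^3/s = 71.94 L/s


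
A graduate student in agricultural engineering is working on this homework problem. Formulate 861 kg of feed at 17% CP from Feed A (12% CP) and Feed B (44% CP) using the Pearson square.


parts_A = CP_b - target = 44 - 17 = 27
parts_B = target - CP_a = 17 - 12 = 5
total_parts = 27 + 5 = 32
Feed A = 861 * 27 / 32 = 726.47 kg
Feed B = 861 * 5 / 32 = 134.53 kg

726.47 kg


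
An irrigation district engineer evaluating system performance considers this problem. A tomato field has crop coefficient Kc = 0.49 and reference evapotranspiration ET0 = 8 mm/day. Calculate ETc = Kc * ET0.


ETc = Kc * ET0
    = 0.49 * 8
    = 3.92 mm/day


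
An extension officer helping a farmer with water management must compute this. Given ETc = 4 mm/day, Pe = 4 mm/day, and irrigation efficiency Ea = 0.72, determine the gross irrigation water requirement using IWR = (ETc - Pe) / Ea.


IWR = (ETc - Pe) / Ea
    = (4 - 4) / 0.72
    = 0 / 0.72
    = 0 mm/day


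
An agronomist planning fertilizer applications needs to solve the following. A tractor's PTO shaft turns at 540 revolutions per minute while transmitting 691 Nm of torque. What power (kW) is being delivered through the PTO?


P = 2*pi*n*T / 60000
  = 2*pi * 540 * 691 / 60000
  = 2344507.77 / 60000
  = 39.08 kW


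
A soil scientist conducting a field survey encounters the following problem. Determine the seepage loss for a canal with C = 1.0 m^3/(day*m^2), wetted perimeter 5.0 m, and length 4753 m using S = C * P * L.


S = C * P * L
  = 1.0 * 5.0 * 4753
  = 23765 m^3/day


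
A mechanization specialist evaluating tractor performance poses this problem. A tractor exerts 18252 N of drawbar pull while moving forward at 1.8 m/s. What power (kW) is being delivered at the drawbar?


P = F * v / 1000
  = 18252 * 1.8 / 1000
  = 32853.60 / 1000
  = 32.85 kW


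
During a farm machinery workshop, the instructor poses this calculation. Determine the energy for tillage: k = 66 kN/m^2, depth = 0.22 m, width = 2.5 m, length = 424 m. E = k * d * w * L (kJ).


E = k * d * w * L
  = 66 * 0.22 * 2.5 * 424
  = 15391.20 kJ


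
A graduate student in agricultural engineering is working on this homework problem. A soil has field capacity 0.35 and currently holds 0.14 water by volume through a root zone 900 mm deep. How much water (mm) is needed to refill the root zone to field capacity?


SMD = (FC - theta) * D
    = (0.35 - 0.14) * 900
    = 0.210 * 900
    = 189 mm


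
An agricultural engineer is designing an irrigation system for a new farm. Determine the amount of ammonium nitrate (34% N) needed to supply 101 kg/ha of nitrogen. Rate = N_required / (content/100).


Rate = N_required / (N_content / 100)
     = 101 / (34 / 100)
     = 101 / 0.34
     = 297.06 kg/ha


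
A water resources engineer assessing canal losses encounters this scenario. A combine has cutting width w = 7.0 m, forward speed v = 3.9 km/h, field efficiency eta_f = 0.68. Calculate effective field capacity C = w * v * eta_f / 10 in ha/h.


C = w * v * eta_f / 10
  = 7.0 * 3.9 * 0.68 / 10
  = 18.56 / 10
  = 1.86 ha/h


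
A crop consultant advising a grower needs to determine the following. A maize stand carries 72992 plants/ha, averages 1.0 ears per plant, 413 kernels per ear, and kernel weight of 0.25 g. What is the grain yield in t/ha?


Y = density * ears * kernels * kw
  = 72992 * 1.0 * 413 * 0.25 g/ha
  = 7536424 g/ha
  = 7536.42 kg/ha = 7.54 t/ha


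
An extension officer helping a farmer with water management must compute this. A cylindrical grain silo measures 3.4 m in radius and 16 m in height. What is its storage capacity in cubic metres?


V = pi * r^2 * h
  = pi * 3.4^2 * 16
  = pi * 11.56 * 16
  = 581.07 m^3


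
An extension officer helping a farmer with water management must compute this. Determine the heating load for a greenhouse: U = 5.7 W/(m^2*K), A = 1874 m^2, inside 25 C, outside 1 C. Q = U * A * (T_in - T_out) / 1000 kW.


dT = 25 - (1) = 24 K
Q = U * A * dT
  = 5.7 * 1874 * 24
  = 256363.20 W = 256.36 kW


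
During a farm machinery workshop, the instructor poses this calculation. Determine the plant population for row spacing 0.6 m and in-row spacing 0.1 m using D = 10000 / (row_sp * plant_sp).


D = 10000 / (row_sp * plant_sp)
  = 10000 / (0.6 * 0.1)
  = 10000 / 0.0600
  = 166666.67 plants/ha


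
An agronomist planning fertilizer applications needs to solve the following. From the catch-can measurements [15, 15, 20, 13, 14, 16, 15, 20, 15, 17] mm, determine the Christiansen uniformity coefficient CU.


xbar = 160 / 10 = 16
sum|xi - xbar| = 18
CU = 100 * (1 - 18 / (10 * 16))
   = 100 * (1 - 0.1125)
   = 88.75%


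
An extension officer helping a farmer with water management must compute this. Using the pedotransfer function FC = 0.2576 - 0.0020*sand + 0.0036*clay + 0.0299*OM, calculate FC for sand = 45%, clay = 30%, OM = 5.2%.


FC = 0.2576 - 0.0020*45 + 0.0036*30 + 0.0299*5.2
   = 0.2576 - 0.0900 + 0.1080 + 0.1555
   = 0.4311


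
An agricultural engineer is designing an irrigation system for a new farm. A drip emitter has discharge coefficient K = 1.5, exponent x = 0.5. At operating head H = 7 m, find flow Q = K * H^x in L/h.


Q = K * H^x
  = 1.5 * 7^0.5
  = 1.5 * 2.6458
  = 3.97 L/h


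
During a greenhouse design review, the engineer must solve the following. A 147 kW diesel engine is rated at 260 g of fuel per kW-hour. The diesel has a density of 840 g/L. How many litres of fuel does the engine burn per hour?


FC = P * BSFC / rho_fuel
   = 147 * 260 / 840
   = 38220 / 840
   = 45.50 L/h


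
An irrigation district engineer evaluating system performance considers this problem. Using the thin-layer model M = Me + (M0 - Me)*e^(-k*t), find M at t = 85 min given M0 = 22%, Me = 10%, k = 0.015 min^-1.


M = Me + (M0 - Me) * e^(-k*t)
  = 10 + (22 - 10) * e^(-0.015*85)
  = 10 + 12 * e^(-1.275)
  = 10 + 12 * 0.27943
  = 10 + 3.3532
  = 13.35%


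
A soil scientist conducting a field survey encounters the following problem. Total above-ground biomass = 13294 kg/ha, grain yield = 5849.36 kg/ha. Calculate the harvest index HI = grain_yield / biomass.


HI = grain_yield / biomass
   = 5849.36 / 13294
   = 0.44


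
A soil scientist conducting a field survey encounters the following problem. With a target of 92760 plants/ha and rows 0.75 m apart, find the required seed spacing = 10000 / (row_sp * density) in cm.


spacing = 10000 / (row_sp * density)
        = 10000 / (0.75 * 92760)
        = 10000 / 69570
        = 0.14374 m = 14.37 cm


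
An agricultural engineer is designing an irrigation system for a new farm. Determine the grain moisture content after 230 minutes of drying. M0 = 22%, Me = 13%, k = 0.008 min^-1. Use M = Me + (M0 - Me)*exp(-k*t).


M = Me + (M0 - Me) * e^(-k*t)
  = 13 + (22 - 13) * e^(-0.008*230)
  = 13 + 9 * e^(-1.840)
  = 13 + 9 * 0.15882
  = 13 + 1.4294
  = 14.43%


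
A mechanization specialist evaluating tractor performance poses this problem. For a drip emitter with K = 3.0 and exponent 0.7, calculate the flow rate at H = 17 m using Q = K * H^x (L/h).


Q = K * H^x
  = 3.0 * 17^0.7
  = 3.0 * 7.2663
  = 21.80 L/h


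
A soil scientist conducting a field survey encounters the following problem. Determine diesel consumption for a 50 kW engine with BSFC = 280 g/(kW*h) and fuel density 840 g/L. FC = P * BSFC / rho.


FC = P * BSFC / rho_fuel
   = 50 * 280 / 840
   = 14000 / 840
   = 16.67 L/h


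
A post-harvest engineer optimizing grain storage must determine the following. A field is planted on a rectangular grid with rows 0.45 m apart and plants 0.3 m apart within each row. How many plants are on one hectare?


D = 10000 / (row_sp * plant_sp)
  = 10000 / (0.45 * 0.3)
  = 10000 / 0.1350
  = 74074.07 plants/ha


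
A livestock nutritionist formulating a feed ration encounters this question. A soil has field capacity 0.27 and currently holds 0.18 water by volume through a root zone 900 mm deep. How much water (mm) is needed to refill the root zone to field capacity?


SMD = (FC - theta) * D
    = (0.27 - 0.18) * 900
    = 0.090 * 900
    = 81 mm


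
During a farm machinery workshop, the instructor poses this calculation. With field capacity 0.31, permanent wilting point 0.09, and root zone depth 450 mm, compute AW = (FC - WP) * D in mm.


AW = (FC - WP) * D
   = (0.31 - 0.09) * 450
   = 0.22 * 450
   = 99 mm


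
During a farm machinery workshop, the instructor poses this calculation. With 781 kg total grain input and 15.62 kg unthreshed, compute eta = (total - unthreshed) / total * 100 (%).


eta = (total - unthreshed) / total * 100
    = (781 - 15.62) / 781 * 100
    = 765.38 / 781 * 100
    = 98%


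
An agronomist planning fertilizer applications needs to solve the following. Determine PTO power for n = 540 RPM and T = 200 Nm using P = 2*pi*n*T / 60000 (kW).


P = 2*pi*n*T / 60000
  = 2*pi * 540 * 200 / 60000
  = 678584.01 / 60000
  = 11.31 kW


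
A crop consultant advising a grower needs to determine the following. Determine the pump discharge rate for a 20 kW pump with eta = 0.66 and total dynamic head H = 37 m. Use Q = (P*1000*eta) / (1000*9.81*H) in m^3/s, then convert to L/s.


Q = (P * 1000 * eta) / (rho * g * H)
  = (20 * 1000 * 0.66) / (1000 * 9.81 * 37)
  = 13200 / 362970
  = 0.03637 m^3/s = 36.37 L/s


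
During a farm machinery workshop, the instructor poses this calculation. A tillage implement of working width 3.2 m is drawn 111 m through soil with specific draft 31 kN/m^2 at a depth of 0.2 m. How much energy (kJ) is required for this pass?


E = k * d * w * L
  = 31 * 0.2 * 3.2 * 111
  = 2202.24 kJ


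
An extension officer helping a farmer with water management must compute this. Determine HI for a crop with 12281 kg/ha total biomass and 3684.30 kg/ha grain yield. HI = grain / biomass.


HI = grain_yield / biomass
   = 3684.30 / 12281
   = 0.30


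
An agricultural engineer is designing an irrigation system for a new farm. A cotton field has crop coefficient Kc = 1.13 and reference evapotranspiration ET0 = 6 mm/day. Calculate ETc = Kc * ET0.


ETc = Kc * ET0
    = 1.13 * 6
    = 6.78 mm/day


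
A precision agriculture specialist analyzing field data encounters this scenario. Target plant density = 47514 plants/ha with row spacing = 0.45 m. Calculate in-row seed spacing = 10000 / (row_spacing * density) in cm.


spacing = 10000 / (row_sp * density)
        = 10000 / (0.45 * 47514)
        = 10000 / 21381.30
        = 0.46770 m = 46.77 cm


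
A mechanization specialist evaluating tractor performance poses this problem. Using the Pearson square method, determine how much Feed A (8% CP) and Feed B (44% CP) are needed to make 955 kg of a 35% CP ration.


parts_A = CP_b - target = 44 - 35 = 9
parts_B = target - CP_a = 35 - 8 = 27
total_parts = 9 + 27 = 36
Feed A = 955 * 9 / 36 = 238.75 kg
Feed B = 955 * 27 / 36 = 716.25 kg

238.75 kg


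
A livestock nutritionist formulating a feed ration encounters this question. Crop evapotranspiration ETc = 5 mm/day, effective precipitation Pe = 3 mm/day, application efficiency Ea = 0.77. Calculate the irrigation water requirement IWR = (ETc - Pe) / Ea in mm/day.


IWR = (ETc - Pe) / Ea
    = (5 - 3) / 0.77
    = 2 / 0.77
    = 2.60 mm/day


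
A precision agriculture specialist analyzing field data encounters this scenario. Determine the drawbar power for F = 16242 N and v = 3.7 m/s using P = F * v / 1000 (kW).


P = F * v / 1000
  = 16242 * 3.7 / 1000
  = 60095.40 / 1000
  = 60.10 kW


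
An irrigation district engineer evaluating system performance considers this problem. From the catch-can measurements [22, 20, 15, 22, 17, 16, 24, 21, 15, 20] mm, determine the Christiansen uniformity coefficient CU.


xbar = 192 / 10 = 19.200
sum|xi - xbar| = 27.600
CU = 100 * (1 - 27.600 / (10 * 19.200))
   = 100 * (1 - 0.1438)
   = 85.63%


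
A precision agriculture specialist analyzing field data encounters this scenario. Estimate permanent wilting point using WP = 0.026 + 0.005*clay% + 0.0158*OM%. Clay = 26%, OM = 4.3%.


WP = 0.026 + 0.005*26 + 0.0158*4.3
   = 0.026 + 0.1300 + 0.0679
   = 0.2239


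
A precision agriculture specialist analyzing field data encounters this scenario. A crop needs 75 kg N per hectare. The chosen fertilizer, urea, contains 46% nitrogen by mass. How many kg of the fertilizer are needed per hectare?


Rate = N_required / (N_content / 100)
     = 75 / (46 / 100)
     = 75 / 0.46
     = 163.04 kg/ha


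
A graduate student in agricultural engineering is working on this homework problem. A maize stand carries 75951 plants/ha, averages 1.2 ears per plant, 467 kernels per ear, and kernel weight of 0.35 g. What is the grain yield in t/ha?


Y = density * ears * kernels * kw
  = 75951 * 1.2 * 467 * 0.35 g/ha
  = 14897029.14 g/ha
  = 14897.03 kg/ha = 14.90 t/ha


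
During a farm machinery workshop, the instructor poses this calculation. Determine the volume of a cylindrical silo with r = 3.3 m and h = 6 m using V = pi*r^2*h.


V = pi * r^2 * h
  = pi * 3.3^2 * 6
  = pi * 10.89 * 6
  = 205.27 m^3


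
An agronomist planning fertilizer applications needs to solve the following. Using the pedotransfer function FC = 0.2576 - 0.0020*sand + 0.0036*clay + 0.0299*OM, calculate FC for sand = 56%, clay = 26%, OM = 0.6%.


FC = 0.2576 - 0.0020*56 + 0.0036*26 + 0.0299*0.6
   = 0.2576 - 0.1120 + 0.0936 + 0.0179
   = 0.2571


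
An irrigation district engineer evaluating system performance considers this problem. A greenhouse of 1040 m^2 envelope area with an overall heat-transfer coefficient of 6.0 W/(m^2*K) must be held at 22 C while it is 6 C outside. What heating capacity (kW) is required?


dT = 22 - (6) = 16 K
Q = U * A * dT
  = 6.0 * 1040 * 16
  = 99840 W = 99.84 kW


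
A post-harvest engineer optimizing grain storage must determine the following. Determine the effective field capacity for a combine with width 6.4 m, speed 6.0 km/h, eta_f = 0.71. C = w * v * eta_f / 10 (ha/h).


C = w * v * eta_f / 10
  = 6.4 * 6.0 * 0.71 / 10
  = 27.26 / 10
  = 2.73 ha/h


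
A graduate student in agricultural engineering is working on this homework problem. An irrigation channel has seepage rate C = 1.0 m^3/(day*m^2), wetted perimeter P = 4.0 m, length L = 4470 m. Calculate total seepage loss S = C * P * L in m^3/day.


S = C * P * L
  = 1.0 * 4.0 * 4470
  = 17880 m^3/day


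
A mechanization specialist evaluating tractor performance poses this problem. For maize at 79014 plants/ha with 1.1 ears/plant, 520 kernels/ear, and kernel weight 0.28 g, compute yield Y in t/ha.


Y = density * ears * kernels * kw
  = 79014 * 1.1 * 520 * 0.28 g/ha
  = 12654882.24 g/ha
  = 12654.88 kg/ha = 12.65 t/ha


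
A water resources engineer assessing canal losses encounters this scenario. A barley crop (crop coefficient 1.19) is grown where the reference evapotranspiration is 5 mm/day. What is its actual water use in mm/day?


ETc = Kc * ET0
    = 1.19 * 5
    = 5.95 mm/day


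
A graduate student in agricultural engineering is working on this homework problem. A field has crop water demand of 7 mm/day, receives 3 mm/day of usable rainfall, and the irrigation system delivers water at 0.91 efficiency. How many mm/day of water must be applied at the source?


IWR = (ETc - Pe) / Ea
    = (7 - 3) / 0.91
    = 4 / 0.91
    = 4.40 mm/day


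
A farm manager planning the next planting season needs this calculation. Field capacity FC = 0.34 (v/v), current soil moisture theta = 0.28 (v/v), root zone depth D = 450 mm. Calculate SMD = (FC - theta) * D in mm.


SMD = (FC - theta) * D
    = (0.34 - 0.28) * 450
    = 0.060 * 450
    = 27 mm


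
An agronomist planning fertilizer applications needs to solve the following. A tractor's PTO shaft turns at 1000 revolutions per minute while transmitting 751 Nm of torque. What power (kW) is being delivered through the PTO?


P = 2*pi*n*T / 60000
  = 2*pi * 1000 * 751 / 60000
  = 4718672.17 / 60000
  = 78.64 kW


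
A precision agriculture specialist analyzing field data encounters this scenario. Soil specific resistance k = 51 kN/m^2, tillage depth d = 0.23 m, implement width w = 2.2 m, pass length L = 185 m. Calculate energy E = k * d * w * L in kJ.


E = k * d * w * L
  = 51 * 0.23 * 2.2 * 185
  = 4774.11 kJ


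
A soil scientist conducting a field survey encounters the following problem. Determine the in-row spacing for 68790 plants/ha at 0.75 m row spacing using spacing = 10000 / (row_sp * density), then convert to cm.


spacing = 10000 / (row_sp * density)
        = 10000 / (0.75 * 68790)
        = 10000 / 51592.50
        = 0.19383 m = 19.38 cm


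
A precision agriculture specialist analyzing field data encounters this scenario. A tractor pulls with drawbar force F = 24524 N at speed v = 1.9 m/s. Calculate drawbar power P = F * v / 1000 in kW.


P = F * v / 1000
  = 24524 * 1.9 / 1000
  = 46595.60 / 1000
  = 46.60 kW


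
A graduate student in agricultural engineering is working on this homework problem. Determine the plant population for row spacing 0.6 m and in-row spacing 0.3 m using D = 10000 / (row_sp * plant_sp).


D = 10000 / (row_sp * plant_sp)
  = 10000 / (0.6 * 0.3)
  = 10000 / 0.1800
  = 55555.56 plants/ha


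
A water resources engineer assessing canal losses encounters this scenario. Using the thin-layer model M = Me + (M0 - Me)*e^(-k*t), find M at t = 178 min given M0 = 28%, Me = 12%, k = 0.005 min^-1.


M = Me + (M0 - Me) * e^(-k*t)
  = 12 + (28 - 12) * e^(-0.005*178)
  = 12 + 16 * e^(-0.890)
  = 12 + 16 * 0.41066
  = 12 + 6.5705
  = 18.57%


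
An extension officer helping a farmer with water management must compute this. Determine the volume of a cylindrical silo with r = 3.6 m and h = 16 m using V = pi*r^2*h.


V = pi * r^2 * h
  = pi * 3.6^2 * 16
  = pi * 12.96 * 16
  = 651.44 m^3


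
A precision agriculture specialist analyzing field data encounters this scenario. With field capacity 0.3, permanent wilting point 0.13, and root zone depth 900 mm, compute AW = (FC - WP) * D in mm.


AW = (FC - WP) * D
   = (0.3 - 0.13) * 900
   = 0.17 * 900
   = 153 mm


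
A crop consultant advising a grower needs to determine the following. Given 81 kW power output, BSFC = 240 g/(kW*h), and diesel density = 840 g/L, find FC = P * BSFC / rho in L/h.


FC = P * BSFC / rho_fuel
   = 81 * 240 / 840
   = 19440 / 840
   = 23.14 L/h


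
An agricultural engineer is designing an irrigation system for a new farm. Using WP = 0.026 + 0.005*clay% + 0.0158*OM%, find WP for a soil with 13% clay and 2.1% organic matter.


WP = 0.026 + 0.005*13 + 0.0158*2.1
   = 0.026 + 0.0650 + 0.0332
   = 0.1242


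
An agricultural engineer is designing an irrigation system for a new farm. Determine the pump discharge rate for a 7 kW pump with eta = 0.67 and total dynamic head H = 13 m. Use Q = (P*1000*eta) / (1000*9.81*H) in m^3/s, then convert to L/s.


Q = (P * 1000 * eta) / (rho * g * H)
  = (7 * 1000 * 0.67) / (1000 * 9.81 * 13)
  = 4690 / 127530
  = 0.03678 m^3/s = 36.78 L/s


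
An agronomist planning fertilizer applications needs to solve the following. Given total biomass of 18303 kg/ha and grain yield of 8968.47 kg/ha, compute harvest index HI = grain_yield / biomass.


HI = grain_yield / biomass
   = 8968.47 / 18303
   = 0.49


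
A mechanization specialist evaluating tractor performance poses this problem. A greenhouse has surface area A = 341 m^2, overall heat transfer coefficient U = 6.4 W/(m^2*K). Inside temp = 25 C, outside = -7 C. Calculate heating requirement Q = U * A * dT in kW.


dT = 25 - (-7) = 32 K
Q = U * A * dT
  = 6.4 * 341 * 32
  = 69836.80 W = 69.84 kW


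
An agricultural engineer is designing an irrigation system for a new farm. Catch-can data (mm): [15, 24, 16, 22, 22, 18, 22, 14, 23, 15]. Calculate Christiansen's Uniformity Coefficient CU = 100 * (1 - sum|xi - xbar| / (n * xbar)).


xbar = 191 / 10 = 19.100
sum|xi - xbar| = 35
CU = 100 * (1 - 35 / (10 * 19.100))
   = 100 * (1 - 0.1832)
   = 81.68%


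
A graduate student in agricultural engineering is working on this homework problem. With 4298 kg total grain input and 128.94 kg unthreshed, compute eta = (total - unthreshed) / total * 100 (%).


eta = (total - unthreshed) / total * 100
    = (4298 - 128.94) / 4298 * 100
    = 4169.06 / 4298 * 100
    = 97%


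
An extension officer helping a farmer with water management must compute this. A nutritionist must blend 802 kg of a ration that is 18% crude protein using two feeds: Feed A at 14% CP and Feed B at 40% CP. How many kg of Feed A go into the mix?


parts_A = CP_b - target = 40 - 18 = 22
parts_B = target - CP_a = 18 - 14 = 4
total_parts = 22 + 4 = 26
Feed A = 802 * 22 / 26 = 678.62 kg
Feed B = 802 * 4 / 26 = 123.38 kg

678.62 kg


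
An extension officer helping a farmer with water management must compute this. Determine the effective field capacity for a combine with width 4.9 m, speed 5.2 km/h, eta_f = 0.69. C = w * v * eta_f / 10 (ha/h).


C = w * v * eta_f / 10
  = 4.9 * 5.2 * 0.69 / 10
  = 17.58 / 10
  = 1.76 ha/h


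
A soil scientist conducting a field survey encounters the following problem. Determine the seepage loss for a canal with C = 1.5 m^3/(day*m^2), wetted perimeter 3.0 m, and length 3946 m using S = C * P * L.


S = C * P * L
  = 1.5 * 3.0 * 3946
  = 17757 m^3/day


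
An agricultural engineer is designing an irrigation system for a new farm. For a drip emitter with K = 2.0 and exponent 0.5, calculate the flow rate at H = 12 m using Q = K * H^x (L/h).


Q = K * H^x
  = 2.0 * 12^0.5
  = 2.0 * 3.4641
  = 6.93 L/h


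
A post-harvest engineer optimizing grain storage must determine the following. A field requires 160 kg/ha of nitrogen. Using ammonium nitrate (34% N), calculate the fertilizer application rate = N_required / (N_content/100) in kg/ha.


Rate = N_required / (N_content / 100)
     = 160 / (34 / 100)
     = 160 / 0.34
     = 470.59 kg/ha


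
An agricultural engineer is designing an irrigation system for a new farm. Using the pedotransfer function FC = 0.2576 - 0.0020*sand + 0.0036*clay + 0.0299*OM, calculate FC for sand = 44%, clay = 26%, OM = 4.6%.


FC = 0.2576 - 0.0020*44 + 0.0036*26 + 0.0299*4.6
   = 0.2576 - 0.0880 + 0.0936 + 0.1375
   = 0.4007


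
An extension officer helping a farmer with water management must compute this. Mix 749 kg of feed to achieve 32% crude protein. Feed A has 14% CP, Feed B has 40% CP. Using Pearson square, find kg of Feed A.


parts_A = CP_b - target = 40 - 32 = 8
parts_B = target - CP_a = 32 - 14 = 18
total_parts = 8 + 18 = 26
Feed A = 749 * 8 / 26 = 230.46 kg
Feed B = 749 * 18 / 26 = 518.54 kg

230.46 kg


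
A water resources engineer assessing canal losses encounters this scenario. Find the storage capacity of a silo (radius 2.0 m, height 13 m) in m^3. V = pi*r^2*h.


V = pi * r^2 * h
  = pi * 2.0^2 * 13
  = pi * 4 * 13
  = 163.36 m^3


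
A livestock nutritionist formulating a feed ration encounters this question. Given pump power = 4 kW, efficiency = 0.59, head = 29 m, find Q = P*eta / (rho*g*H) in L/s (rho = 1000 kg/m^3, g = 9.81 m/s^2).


Q = (P * 1000 * eta) / (rho * g * H)
  = (4 * 1000 * 0.59) / (1000 * 9.81 * 29)
  = 2360 / 284490
  = 0.00830 m^3/s = 8.30 L/s


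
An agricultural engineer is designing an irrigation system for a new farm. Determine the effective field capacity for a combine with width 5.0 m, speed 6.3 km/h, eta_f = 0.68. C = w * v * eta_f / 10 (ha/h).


C = w * v * eta_f / 10
  = 5.0 * 6.3 * 0.68 / 10
  = 21.42 / 10
  = 2.14 ha/h


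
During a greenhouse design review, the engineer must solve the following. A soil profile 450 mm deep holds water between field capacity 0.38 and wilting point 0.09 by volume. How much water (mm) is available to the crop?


AW = (FC - WP) * D
   = (0.38 - 0.09) * 450
   = 0.29 * 450
   = 130.50 mm


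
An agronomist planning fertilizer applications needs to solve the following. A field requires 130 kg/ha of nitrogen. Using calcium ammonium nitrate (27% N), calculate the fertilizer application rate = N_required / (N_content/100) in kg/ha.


Rate = N_required / (N_content / 100)
     = 130 / (27 / 100)
     = 130 / 0.27
     = 481.48 kg/ha
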